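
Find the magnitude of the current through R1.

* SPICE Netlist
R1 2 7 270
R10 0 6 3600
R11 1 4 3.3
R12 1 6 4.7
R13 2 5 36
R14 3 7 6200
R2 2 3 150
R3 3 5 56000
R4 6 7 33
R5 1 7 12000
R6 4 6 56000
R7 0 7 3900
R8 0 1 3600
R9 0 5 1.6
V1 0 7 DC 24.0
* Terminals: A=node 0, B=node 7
Nodal analysis, taking node 7 as the 0 V reference.
Source V1 fixes V_0 = 24 V.
KCL at each unknown node (sum of currents leaving = 0; resistances in Ω):
  Node 1: (V_1 - 0)/12000 + (V_1 - 24)/3600 + (V_1 - V_4)/3.3 + (V_1 - V_6)/4.7 = 0
  Node 2: (V_2 - 0)/270 + (V_2 - V_3)/150 + (V_2 - V_5)/36 = 0
  Node 3: (V_3 - V_2)/150 + (V_3 - V_5)/56000 + (V_3 - 0)/6200 = 0
  Node 4: (V_4 - V_6)/56000 + (V_4 - V_1)/3.3 = 0
  Node 5: (V_5 - V_3)/56000 + (V_5 - 24)/1.6 + (V_5 - V_2)/36 = 0
  Node 6: (V_6 - 0)/33 + (V_6 - V_4)/56000 + (V_6 - 24)/3600 + (V_6 - V_1)/4.7 = 0
Collecting terms (coefficients in siemens):
  0.5162·V_1 - 0.303·V_4 - 0.2128·V_6 = 0.006667
  0.03815·V_2 - 0.006667·V_3 - 0.02778·V_5 = 0
  0.006846·V_3 - 0.006667·V_2 - 0.00001786·V_5 = 0
  0.303·V_4 - 0.303·V_1 - 0.00001786·V_6 = 0
  0.6528·V_5 - 0.02778·V_2 - 0.00001786·V_3 = 15
  0.2434·V_6 - 0.2128·V_1 - 0.00001786·V_4 = 0.006667
Solving these 6 simultaneous equations (Gaussian elimination) gives:
  V_1 = 0.4611 V, V_2 = 20.96 V, V_3 = 20.47 V, V_4 = 0.4611 V
  V_5 = 23.87 V, V_6 = 0.4306 V
I_R1 = (V_2 - V_7)/R1 = (20.96 - 0)/270 = 0.07763 A
|I_R1| = 0.07763 A

Final answer: |I_R1| = 0.07763 A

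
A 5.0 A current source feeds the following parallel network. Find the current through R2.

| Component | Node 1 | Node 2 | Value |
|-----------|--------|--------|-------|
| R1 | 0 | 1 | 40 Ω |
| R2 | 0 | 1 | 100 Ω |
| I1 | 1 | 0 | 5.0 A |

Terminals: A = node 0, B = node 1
All resistors sit directly between nodes 0 and 1, so they are in parallel and share one voltage V; the full source current 5 A splits among them.
1/R_par = 1/40 + 1/100 = 0.035 S  =>  R_par = 28.57 Ω
V = I × R_par = 5 × 28.57 = 142.9 V
I_R2 = V/R2 = 142.9/100 = 1.429 A

Final answer: 1.429 A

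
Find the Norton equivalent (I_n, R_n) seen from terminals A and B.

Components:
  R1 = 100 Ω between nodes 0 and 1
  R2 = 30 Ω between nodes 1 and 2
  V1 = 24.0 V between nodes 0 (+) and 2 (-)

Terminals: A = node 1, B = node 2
Find the Thévenin equivalent first; then I_n = V_th/R_th and R_n = R_th.
Step 1 — V_th is the open-circuit voltage V_A - V_B (nothing connected across the terminals).
Nodal analysis, taking node 2 as the 0 V reference.
Source V1 fixes V_0 = 24 V.
KCL at each unknown node (sum of currents leaving = 0; resistances in Ω):
  Node 1: (V_1 - 24)/100 + (V_1 - 0)/30 = 0
Collecting terms: 0.04333 × V_1 = 0.24  =>  V_1 = 5.538 V
V_th = V_1 - V_2 = 5.538 - 0 = 5.538 V
Step 2 — R_th: zero the source — replace V1 by a short circuit (node 2 merges into node 0) — and find the resistance seen between A (node 1) and B (node 0).
Reduce the network between node 1 (A) and node 0 (B) by series/parallel combination:
  Rp1 = R1 ‖ R2 (parallel, both between nodes 0 and 1) = 1/(1/100 + 1/30) = 23.08 Ω
R_th = 23.08 Ω
I_n = V_th/R_th = 5.538/23.08 = 0.24 A, and R_n = R_th = 23.08 Ω

Final answer: I_n = 0.24 A, R_n = 23.08 Ω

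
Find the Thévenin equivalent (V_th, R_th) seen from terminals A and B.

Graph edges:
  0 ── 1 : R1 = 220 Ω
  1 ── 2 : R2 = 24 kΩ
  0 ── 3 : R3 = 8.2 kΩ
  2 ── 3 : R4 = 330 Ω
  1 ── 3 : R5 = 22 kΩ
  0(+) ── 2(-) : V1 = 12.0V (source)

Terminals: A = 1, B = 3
Step 1 — V_th is the open-circuit voltage V_A - V_B (nothing connected across the terminals).
Nodal analysis, taking node 2 as the 0 V reference.
Source V1 fixes V_0 = 12 V.
KCL at each unknown node (sum of currents leaving = 0; resistances in Ω):
  Node 1: (V_1 - 12)/220 + (V_1 - 0)/24000 + (V_1 - V_3)/22000 = 0
  Node 3: (V_3 - 12)/8200 + (V_3 - 0)/330 + (V_3 - V_1)/22000 = 0
Collecting terms (coefficients in siemens):
  0.004633·V_1 - 0.00004545·V_3 = 0.05455
  0.003198·V_3 - 0.00004545·V_1 = 0.001463
Determinant D = (0.004633)(0.003198) - (-0.00004545)(-0.00004545) = 0.00001481
V_1 = [(0.05455)(0.003198) - (-0.00004545)(0.001463)]/D = 11.78 V
V_3 = [(0.004633)(0.001463) - (0.05455)(-0.00004545)]/D = 0.6251 V
V_th = V_1 - V_3 = 11.78 - 0.6251 = 11.16 V
Step 2 — R_th: zero the source — replace V1 by a short circuit (node 2 merges into node 0) — and find the resistance seen between A (node 1) and B (node 3).
Reduce the network between node 1 (A) and node 3 (B) by series/parallel combination:
  Rp1 = R1 ‖ R2 (parallel, both between nodes 0 and 1) = 1/(1/220 + 1/24000) = 218 Ω
  Rp2 = R3 ‖ R4 (parallel, both between nodes 0 and 3) = 1/(1/8200 + 1/330) = 317.2 Ω
  Rs1 = Rp1 + Rp2 (series, joined only at node 0) = 218 + 317.2 = 535.2 Ω
  Rp3 = R5 ‖ Rs1 (parallel, both between nodes 1 and 3) = 1/(1/22000 + 1/535.2) = 522.5 Ω
R_th = 522.5 Ω

Final answer: V_th = 11.16 V, R_th = 522.5 Ω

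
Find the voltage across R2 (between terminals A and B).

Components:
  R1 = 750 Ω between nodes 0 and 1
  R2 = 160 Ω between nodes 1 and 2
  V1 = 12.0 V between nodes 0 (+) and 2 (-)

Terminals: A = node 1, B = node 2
R1 and R2 are in series across V1 (node 0 → node 1 → node 2), and the output A–B is taken across R2, so this is a voltage divider.
Series current: I = V1/(R1 + R2) = 12/(750 + 160) = 12/910 = 0.01319 A
V_R2 = I × R2 = V1 × R2/(R1 + R2) = 12 × 160/910 = 2.11 V

Final answer: 2.11 V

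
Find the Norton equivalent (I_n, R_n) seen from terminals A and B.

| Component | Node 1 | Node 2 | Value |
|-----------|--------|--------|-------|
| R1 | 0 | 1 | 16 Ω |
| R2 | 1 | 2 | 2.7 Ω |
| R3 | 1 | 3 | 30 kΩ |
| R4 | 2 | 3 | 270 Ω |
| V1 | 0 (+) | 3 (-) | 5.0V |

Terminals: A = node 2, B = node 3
Find the Thévenin equivalent first; then I_n = V_th/R_th and R_n = R_th.
Step 1 — V_th is the open-circuit voltage V_A - V_B (nothing connected across the terminals).
Nodal analysis, taking node 3 as the 0 V reference.
Source V1 fixes V_0 = 5 V.
KCL at each unknown node (sum of currents leaving = 0; resistances in Ω):
  Node 1: (V_1 - 5)/16 + (V_1 - V_2)/2.7 + (V_1 - 0)/30000 = 0
  Node 2: (V_2 - V_1)/2.7 + (V_2 - 0)/270 = 0
Collecting terms (coefficients in siemens):
  0.4329·V_1 - 0.3704·V_2 = 0.3125
  0.3741·V_2 - 0.3704·V_1 = 0
Determinant D = (0.4329)(0.3741) - (-0.3704)(-0.3704) = 0.02476
V_1 = [(0.3125)(0.3741) - (-0.3704)(0)]/D = 4.721 V
V_2 = [(0.4329)(0) - (0.3125)(-0.3704)]/D = 4.674 V
V_th = V_2 - V_3 = 4.674 - 0 = 4.674 V
Step 2 — R_th: zero the source — replace V1 by a short circuit (node 3 merges into node 0) — and find the resistance seen between A (node 2) and B (node 0).
Reduce the network between node 2 (A) and node 0 (B) by series/parallel combination:
  Rp1 = R1 ‖ R3 (parallel, both between nodes 0 and 1) = 1/(1/16 + 1/30000) = 15.99 Ω
  Rs1 = R2 + Rp1 (series, joined only at node 1) = 2.7 + 15.99 = 18.69 Ω
  Rp2 = R4 ‖ Rs1 (parallel, both between nodes 0 and 2) = 1/(1/270 + 1/18.69) = 17.48 Ω
R_th = 17.48 Ω
I_n = V_th/R_th = 4.674/17.48 = 0.2674 A, and R_n = R_th = 17.48 Ω

Final answer: I_n = 0.2674 A, R_n = 17.48 Ω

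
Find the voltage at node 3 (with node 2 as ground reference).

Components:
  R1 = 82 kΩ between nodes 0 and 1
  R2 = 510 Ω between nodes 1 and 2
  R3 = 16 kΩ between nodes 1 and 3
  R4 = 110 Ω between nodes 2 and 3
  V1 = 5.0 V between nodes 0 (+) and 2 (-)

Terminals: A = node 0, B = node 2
Nodal analysis, taking node 2 as the 0 V reference.
Source V1 fixes V_0 = 5 V.
KCL at each unknown node (sum of currents leaving = 0; resistances in Ω):
  Node 1: (V_1 - 5)/82000 + (V_1 - 0)/510 + (V_1 - V_3)/16000 = 0
  Node 3: (V_3 - V_1)/16000 + (V_3 - 0)/110 = 0
Collecting terms (coefficients in siemens):
  0.002035·V_1 - 0.0000625·V_3 = 0.00006098
  0.009153·V_3 - 0.0000625·V_1 = 0
Determinant D = (0.002035)(0.009153) - (-0.0000625)(-0.0000625) = 0.00001863
V_1 = [(0.00006098)(0.009153) - (-0.0000625)(0)]/D = 0.02996 V
V_3 = [(0.002035)(0) - (0.00006098)(-0.0000625)]/D = 0.0002046 V
The requested potential is V_3 = 0.0002046 V.

Final answer: V_3 = 0.0002046 V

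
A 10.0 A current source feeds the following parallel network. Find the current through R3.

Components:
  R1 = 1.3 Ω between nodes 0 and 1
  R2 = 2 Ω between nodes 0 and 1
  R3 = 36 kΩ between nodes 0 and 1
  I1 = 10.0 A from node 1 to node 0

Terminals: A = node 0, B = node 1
All resistors sit directly between nodes 0 and 1, so they are in parallel and share one voltage V; the full source current 10 A splits among them.
1/R_par = 1/1.3 + 1/2 + 1/36000 = 1.269 S  =>  R_par = 0.7879 Ω
V = I × R_par = 10 × 0.7879 = 7.879 V
I_R3 = V/R3 = 7.879/36000 = 0.0002189 A

Final answer: 0.0002189 A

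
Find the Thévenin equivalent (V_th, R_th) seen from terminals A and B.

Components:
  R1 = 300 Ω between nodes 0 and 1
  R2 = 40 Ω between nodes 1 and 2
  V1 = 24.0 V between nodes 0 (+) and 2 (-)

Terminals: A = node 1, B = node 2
Step 1 — V_th is the open-circuit voltage V_A - V_B (nothing connected across the terminals).
Nodal analysis, taking node 2 as the 0 V reference.
Source V1 fixes V_0 = 24 V.
KCL at each unknown node (sum of currents leaving = 0; resistances in Ω):
  Node 1: (V_1 - 24)/300 + (V_1 - 0)/40 = 0
Collecting terms: 0.02833 × V_1 = 0.08  =>  V_1 = 2.824 V
V_th = V_1 - V_2 = 2.824 - 0 = 2.824 V
Step 2 — R_th: zero the source — replace V1 by a short circuit (node 2 merges into node 0) — and find the resistance seen between A (node 1) and B (node 0).
Reduce the network between node 1 (A) and node 0 (B) by series/parallel combination:
  Rp1 = R1 ‖ R2 (parallel, both between nodes 0 and 1) = 1/(1/300 + 1/40) = 35.29 Ω
R_th = 35.29 Ω

Final answer: V_th = 2.824 V, R_th = 35.29 Ω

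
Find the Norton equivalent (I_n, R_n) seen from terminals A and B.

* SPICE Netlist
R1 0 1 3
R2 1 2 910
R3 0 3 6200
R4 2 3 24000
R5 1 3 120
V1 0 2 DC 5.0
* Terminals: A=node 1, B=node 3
Find the Thévenin equivalent first; then I_n = V_th/R_th and R_n = R_th.
Step 1 — V_th is the open-circuit voltage V_A - V_B (nothing connected across the terminals).
Nodal analysis, taking node 2 as the 0 V reference.
Source V1 fixes V_0 = 5 V.
KCL at each unknown node (sum of currents leaving = 0; resistances in Ω):
  Node 1: (V_1 - 5)/3 + (V_1 - 0)/910 + (V_1 - V_3)/120 = 0
  Node 3: (V_3 - 5)/6200 + (V_3 - 0)/24000 + (V_3 - V_1)/120 = 0
Collecting terms (coefficients in siemens):
  0.3428·V_1 - 0.008333·V_3 = 1.667
  0.008536·V_3 - 0.008333·V_1 = 0.0008065
Determinant D = (0.3428)(0.008536) - (-0.008333)(-0.008333) = 0.002857
V_1 = [(1.667)(0.008536) - (-0.008333)(0.0008065)]/D = 4.983 V
V_3 = [(0.3428)(0.0008065) - (1.667)(-0.008333)]/D = 4.959 V
V_th = V_1 - V_3 = 4.983 - 4.959 = 0.024 V
Step 2 — R_th: zero the source — replace V1 by a short circuit (node 2 merges into node 0) — and find the resistance seen between A (node 1) and B (node 3).
Reduce the network between node 1 (A) and node 3 (B) by series/parallel combination:
  Rp1 = R1 ‖ R2 (parallel, both between nodes 0 and 1) = 1/(1/3 + 1/910) = 2.99 Ω
  Rp2 = R3 ‖ R4 (parallel, both between nodes 0 and 3) = 1/(1/6200 + 1/24000) = 4927 Ω
  Rs1 = Rp1 + Rp2 (series, joined only at node 0) = 2.99 + 4927 = 4930 Ω
  Rp3 = R5 ‖ Rs1 (parallel, both between nodes 1 and 3) = 1/(1/120 + 1/4930) = 117.1 Ω
R_th = 117.1 Ω
I_n = V_th/R_th = 0.024/117.1 = 0.0002049 A, and R_n = R_th = 117.1 Ω

Final answer: I_n = 0.0002049 A, R_n = 117.1 Ω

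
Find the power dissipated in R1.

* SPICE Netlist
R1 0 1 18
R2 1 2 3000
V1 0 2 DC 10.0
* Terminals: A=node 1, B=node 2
Nodal analysis, taking node 2 as the 0 V reference.
Source V1 fixes V_0 = 10 V.
KCL at each unknown node (sum of currents leaving = 0; resistances in Ω):
  Node 1: (V_1 - 10)/18 + (V_1 - 0)/3000 = 0
Collecting terms: 0.05589 × V_1 = 0.5556  =>  V_1 = 9.94 V
I_R1 = (V_0 - V_1)/R1 = (10 - 9.94)/18 = 0.003313 A
P_R1 = I_R1² × R1 = (0.003313)² × 18 = 0.0001976 W

Final answer: 0.0001976 W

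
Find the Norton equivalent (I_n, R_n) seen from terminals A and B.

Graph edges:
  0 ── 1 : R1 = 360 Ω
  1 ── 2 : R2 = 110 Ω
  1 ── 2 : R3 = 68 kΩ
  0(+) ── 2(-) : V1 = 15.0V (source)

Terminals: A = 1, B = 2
Find the Thévenin equivalent first; then I_n = V_th/R_th and R_n = R_th.
Step 1 — V_th is the open-circuit voltage V_A - V_B (nothing connected across the terminals).
Nodal analysis, taking node 2 as the 0 V reference.
Source V1 fixes V_0 = 15 V.
KCL at each unknown node (sum of currents leaving = 0; resistances in Ω):
  Node 1: (V_1 - 15)/360 + (V_1 - 0)/110 + (V_1 - 0)/68000 = 0
Collecting terms: 0.01188 × V_1 = 0.04167  =>  V_1 = 3.506 V
V_th = V_1 - V_2 = 3.506 - 0 = 3.506 V
Step 2 — R_th: zero the source — replace V1 by a short circuit (node 2 merges into node 0) — and find the resistance seen between A (node 1) and B (node 0).
Reduce the network between node 1 (A) and node 0 (B) by series/parallel combination:
  Rp1 = R1 ‖ R2 ‖ R3 (parallel, all between nodes 0 and 1) = 1/(1/360 + 1/110 + 1/68000) = 84.15 Ω
R_th = 84.15 Ω
I_n = V_th/R_th = 3.506/84.15 = 0.04167 A, and R_n = R_th = 84.15 Ω

Final answer: I_n = 0.04167 A, R_n = 84.15 Ω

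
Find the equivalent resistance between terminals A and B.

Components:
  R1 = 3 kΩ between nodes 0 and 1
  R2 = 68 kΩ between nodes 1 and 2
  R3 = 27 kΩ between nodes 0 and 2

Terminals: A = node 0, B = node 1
Reduce the network between node 0 (A) and node 1 (B) by series/parallel combination:
  Rs1 = R3 + R2 (series, joined only at node 2) = 27000 + 68000 = 95000 Ω
  Rp1 = R1 ‖ Rs1 (parallel, both between nodes 0 and 1) = 1/(1/3000 + 1/95000) = 2908 Ω
R_eq = 2.908 kΩ

Final answer: 2.908 kΩ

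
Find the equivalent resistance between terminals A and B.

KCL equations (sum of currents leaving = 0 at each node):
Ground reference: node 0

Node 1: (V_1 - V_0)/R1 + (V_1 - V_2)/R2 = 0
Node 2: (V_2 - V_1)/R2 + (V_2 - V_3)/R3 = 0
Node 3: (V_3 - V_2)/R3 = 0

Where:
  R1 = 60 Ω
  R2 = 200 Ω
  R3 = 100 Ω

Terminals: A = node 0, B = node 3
Reduce the network between node 0 (A) and node 3 (B) by series/parallel combination:
  Rs1 = R1 + R2 (series, joined only at node 1) = 60 + 200 = 260 Ω
  Rs2 = R3 + Rs1 (series, joined only at node 2) = 100 + 260 = 360 Ω
R_eq = 360 Ω

Final answer: 360 Ω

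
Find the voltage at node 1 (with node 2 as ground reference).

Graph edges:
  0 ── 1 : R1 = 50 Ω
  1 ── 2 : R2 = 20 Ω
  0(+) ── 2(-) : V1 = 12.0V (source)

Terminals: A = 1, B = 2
Nodal analysis, taking node 2 as the 0 V reference.
Source V1 fixes V_0 = 12 V.
KCL at each unknown node (sum of currents leaving = 0; resistances in Ω):
  Node 1: (V_1 - 12)/50 + (V_1 - 0)/20 = 0
Collecting terms: 0.07 × V_1 = 0.24  =>  V_1 = 3.429 V
The requested potential is V_1 = 3.429 V.

Final answer: V_1 = 3.429 V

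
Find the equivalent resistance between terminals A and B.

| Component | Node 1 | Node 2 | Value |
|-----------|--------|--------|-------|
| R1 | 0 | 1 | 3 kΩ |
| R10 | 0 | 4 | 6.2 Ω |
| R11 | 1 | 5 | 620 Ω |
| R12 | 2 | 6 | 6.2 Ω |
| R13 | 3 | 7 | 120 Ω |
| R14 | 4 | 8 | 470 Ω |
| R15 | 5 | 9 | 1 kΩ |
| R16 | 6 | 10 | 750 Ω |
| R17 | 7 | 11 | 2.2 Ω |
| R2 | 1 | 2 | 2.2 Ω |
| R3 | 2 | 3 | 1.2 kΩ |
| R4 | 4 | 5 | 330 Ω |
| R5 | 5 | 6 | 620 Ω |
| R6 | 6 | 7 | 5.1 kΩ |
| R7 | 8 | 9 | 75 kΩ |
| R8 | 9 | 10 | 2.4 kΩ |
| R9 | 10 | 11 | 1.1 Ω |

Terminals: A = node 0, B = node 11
The network is not a plain series/parallel combination. Inject a 1 A test current into terminal A (node 0) and return it from terminal B (node 11); then R_eq = V_A / (1 A).
Nodal analysis, taking node 11 as the 0 V reference.
Current source I_test pushes 1 A into node 0 and draws it out of node 11.
KCL at each unknown node (sum of currents leaving = 0; resistances in Ω):
  Node 0: (V_0 - V_1)/3000 + (V_0 - V_4)/6.2 - 1 = 0
  Node 1: (V_1 - V_0)/3000 + (V_1 - V_2)/2.2 + (V_1 - V_5)/620 = 0
  Node 2: (V_2 - V_1)/2.2 + (V_2 - V_3)/1200 + (V_2 - V_6)/6.2 = 0
  Node 3: (V_3 - V_2)/1200 + (V_3 - V_7)/120 = 0
  Node 4: (V_4 - V_0)/6.2 + (V_4 - V_5)/330 + (V_4 - V_8)/470 = 0
  Node 5: (V_5 - V_1)/620 + (V_5 - V_4)/330 + (V_5 - V_6)/620 + (V_5 - V_9)/1000 = 0
  Node 6: (V_6 - V_2)/6.2 + (V_6 - V_5)/620 + (V_6 - V_7)/5100 + (V_6 - V_10)/750 = 0
  Node 7: (V_7 - V_3)/120 + (V_7 - V_6)/5100 + (V_7 - 0)/2.2 = 0
  Node 8: (V_8 - V_4)/470 + (V_8 - V_9)/75000 = 0
  Node 9: (V_9 - V_5)/1000 + (V_9 - V_8)/75000 + (V_9 - V_10)/2400 = 0
  Node 10: (V_10 - V_6)/750 + (V_10 - V_9)/2400 + (V_10 - 0)/1.1 = 0
Collecting terms (coefficients in siemens):
  0.1616·V_0 - 0.0003333·V_1 - 0.1613·V_4 = 1
  0.4565·V_1 - 0.0003333·V_0 - 0.4545·V_2 - 0.001613·V_5 = 0
  0.6167·V_2 - 0.4545·V_1 - 0.0008333·V_3 - 0.1613·V_6 = 0
  0.009167·V_3 - 0.0008333·V_2 - 0.008333·V_7 = 0
  0.1664·V_4 - 0.1613·V_0 - 0.00303·V_5 - 0.002128·V_8 = 0
  0.007256·V_5 - 0.001613·V_1 - 0.00303·V_4 - 0.001613·V_6 - 0.001·V_9 = 0
  0.1644·V_6 - 0.1613·V_2 - 0.001613·V_5 - 0.0001961·V_7 - 0.001333·V_10 = 0
  0.4631·V_7 - 0.008333·V_3 - 0.0001961·V_6 = 0
  0.002141·V_8 - 0.002128·V_4 - 0.00001333·V_9 = 0
  0.00143·V_9 - 0.001·V_5 - 0.00001333·V_8 - 0.0004167·V_10 = 0
  0.9108·V_10 - 0.001333·V_6 - 0.0004167·V_9 = 0
Solving these 11 simultaneous equations (Gaussian elimination) gives:
  V_0 = 851.6 V, V_1 = 365.8 V, V_2 = 364.7 V, V_3 = 33.85 V
  V_4 = 846.4 V, V_5 = 571.8 V, V_6 = 363.4 V, V_7 = 0.763 V
  V_8 = 843.7 V, V_9 = 407.9 V, V_10 = 0.7185 V
R_eq = V_0 / 1 A = 851.6 Ω

Final answer: 851.6 Ω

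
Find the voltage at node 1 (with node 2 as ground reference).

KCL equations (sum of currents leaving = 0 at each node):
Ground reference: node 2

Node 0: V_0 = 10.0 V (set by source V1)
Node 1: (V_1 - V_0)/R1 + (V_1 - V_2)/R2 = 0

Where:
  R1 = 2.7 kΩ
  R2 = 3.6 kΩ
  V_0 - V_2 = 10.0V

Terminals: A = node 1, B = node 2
Nodal analysis, taking node 2 as the 0 V reference.
Source V1 fixes V_0 = 10 V.
KCL at each unknown node (sum of currents leaving = 0; resistances in Ω):
  Node 1: (V_1 - 10)/2700 + (V_1 - 0)/3600 = 0
Collecting terms: 0.0006481 × V_1 = 0.003704  =>  V_1 = 5.714 V
The requested potential is V_1 = 5.714 V.

Final answer: V_1 = 5.714 V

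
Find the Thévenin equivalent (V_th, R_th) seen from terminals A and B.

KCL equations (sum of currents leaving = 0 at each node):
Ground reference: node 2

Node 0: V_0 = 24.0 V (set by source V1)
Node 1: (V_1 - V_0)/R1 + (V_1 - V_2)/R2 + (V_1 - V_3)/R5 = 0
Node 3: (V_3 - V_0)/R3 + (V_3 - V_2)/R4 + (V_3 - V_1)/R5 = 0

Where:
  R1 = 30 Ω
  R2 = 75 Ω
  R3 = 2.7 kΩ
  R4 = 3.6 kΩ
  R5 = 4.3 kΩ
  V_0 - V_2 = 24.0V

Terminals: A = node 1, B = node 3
Step 1 — V_th is the open-circuit voltage V_A - V_B (nothing connected across the terminals).
Nodal analysis, taking node 2 as the 0 V reference.
Source V1 fixes V_0 = 24 V.
KCL at each unknown node (sum of currents leaving = 0; resistances in Ω):
  Node 1: (V_1 - 24)/30 + (V_1 - 0)/75 + (V_1 - V_3)/4300 = 0
  Node 3: (V_3 - 24)/2700 + (V_3 - 0)/3600 + (V_3 - V_1)/4300 = 0
Collecting terms (coefficients in siemens):
  0.0469·V_1 - 0.0002326·V_3 = 0.8
  0.0008807·V_3 - 0.0002326·V_1 = 0.008889
Determinant D = (0.0469)(0.0008807) - (-0.0002326)(-0.0002326) = 0.00004125
V_1 = [(0.8)(0.0008807) - (-0.0002326)(0.008889)]/D = 17.13 V
V_3 = [(0.0469)(0.008889) - (0.8)(-0.0002326)]/D = 14.62 V
V_th = V_1 - V_3 = 17.13 - 14.62 = 2.514 V
Step 2 — R_th: zero the source — replace V1 by a short circuit (node 2 merges into node 0) — and find the resistance seen between A (node 1) and B (node 3).
Reduce the network between node 1 (A) and node 3 (B) by series/parallel combination:
  Rp1 = R1 ‖ R2 (parallel, both between nodes 0 and 1) = 1/(1/30 + 1/75) = 21.43 Ω
  Rp2 = R3 ‖ R4 (parallel, both between nodes 0 and 3) = 1/(1/2700 + 1/3600) = 1543 Ω
  Rs1 = Rp1 + Rp2 (series, joined only at node 0) = 21.43 + 1543 = 1564 Ω
  Rp3 = R5 ‖ Rs1 (parallel, both between nodes 1 and 3) = 1/(1/4300 + 1/1564) = 1147 Ω
R_th = 1.147 kΩ

Final answer: V_th = 2.514 V, R_th = 1.147 kΩ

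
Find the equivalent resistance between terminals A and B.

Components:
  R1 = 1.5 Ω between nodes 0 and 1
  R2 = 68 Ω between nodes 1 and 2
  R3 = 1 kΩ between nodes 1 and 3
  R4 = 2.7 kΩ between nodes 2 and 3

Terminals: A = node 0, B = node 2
Reduce the network between node 0 (A) and node 2 (B) by series/parallel combination:
  Rs1 = R3 + R4 (series, joined only at node 3) = 1000 + 2700 = 3700 Ω
  Rp1 = R2 ‖ Rs1 (parallel, both between nodes 1 and 2) = 1/(1/68 + 1/3700) = 66.77 Ω
  Rs2 = R1 + Rp1 (series, joined only at node 1) = 1.5 + 66.77 = 68.27 Ω
R_eq = 68.27 Ω

Final answer: 68.27 Ω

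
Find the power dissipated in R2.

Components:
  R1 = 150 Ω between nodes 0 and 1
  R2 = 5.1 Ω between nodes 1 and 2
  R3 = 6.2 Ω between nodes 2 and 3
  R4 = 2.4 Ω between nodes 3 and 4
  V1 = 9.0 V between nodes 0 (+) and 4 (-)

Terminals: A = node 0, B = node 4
Nodal analysis, taking node 4 as the 0 V reference.
Source V1 fixes V_0 = 9 V.
KCL at each unknown node (sum of currents leaving = 0; resistances in Ω):
  Node 1: (V_1 - 9)/150 + (V_1 - V_2)/5.1 = 0
  Node 2: (V_2 - V_1)/5.1 + (V_2 - V_3)/6.2 = 0
  Node 3: (V_3 - V_2)/6.2 + (V_3 - 0)/2.4 = 0
Collecting terms (coefficients in siemens):
  0.2027·V_1 - 0.1961·V_2 = 0.06
  0.3574·V_2 - 0.1961·V_1 - 0.1613·V_3 = 0
  0.578·V_3 - 0.1613·V_2 = 0
Solving these 3 simultaneous equations (Gaussian elimination) gives:
  V_1 = 0.7532 V, V_2 = 0.4728 V, V_3 = 0.1319 V
I_R2 = (V_1 - V_2)/R2 = (0.7532 - 0.4728)/5.1 = 0.05498 A
P_R2 = I_R2² × R2 = (0.05498)² × 5.1 = 0.01542 W

Final answer: 0.01542 W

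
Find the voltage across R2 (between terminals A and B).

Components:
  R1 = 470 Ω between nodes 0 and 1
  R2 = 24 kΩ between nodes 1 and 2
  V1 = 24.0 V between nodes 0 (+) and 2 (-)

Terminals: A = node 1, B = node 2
R1 and R2 are in series across V1 (node 0 → node 1 → node 2), and the output A–B is taken across R2, so this is a voltage divider.
Series current: I = V1/(R1 + R2) = 24/(470 + 24000) = 24/24470 = 0.0009808 A
V_R2 = I × R2 = V1 × R2/(R1 + R2) = 24 × 24000/24470 = 23.54 V

Final answer: 23.54 V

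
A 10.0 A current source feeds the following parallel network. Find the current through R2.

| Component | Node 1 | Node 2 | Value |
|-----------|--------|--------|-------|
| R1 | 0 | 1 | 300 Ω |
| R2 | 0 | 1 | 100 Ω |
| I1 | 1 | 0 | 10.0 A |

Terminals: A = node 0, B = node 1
All resistors sit directly between nodes 0 and 1, so they are in parallel and share one voltage V; the full source current 10 A splits among them.
1/R_par = 1/300 + 1/100 = 0.01333 S  =>  R_par = 75 Ω
V = I × R_par = 10 × 75 = 750 V
I_R2 = V/R2 = 750/100 = 7.5 A

Final answer: 7.5 A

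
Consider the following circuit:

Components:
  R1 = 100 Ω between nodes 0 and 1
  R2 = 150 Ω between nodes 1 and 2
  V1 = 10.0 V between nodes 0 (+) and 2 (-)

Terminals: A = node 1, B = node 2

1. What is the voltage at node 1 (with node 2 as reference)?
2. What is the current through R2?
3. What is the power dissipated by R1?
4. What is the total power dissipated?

Nodal analysis, taking node 2 as the 0 V reference.
Source V1 fixes V_0 = 10 V.
KCL at each unknown node (sum of currents leaving = 0; resistances in Ω):
  Node 1: (V_1 - 10)/100 + (V_1 - 0)/150 = 0
Collecting terms: 0.01667 × V_1 = 0.1  =>  V_1 = 6 V
Part 1:
  Read off the nodal solution: V_1 = 6 V
Part 2:
  I_R2 = (V_1 - V_2)/R2 = (6 - 0)/150 = 0.04 A
  Magnitude: I_R2 = 0.04 A
Part 3:
  I_R1 = (V_0 - V_1)/R1 = (10 - 6)/100 = 0.04 A
  P_R1 = I_R1² × R1 = (0.04)² × 100 = 0.16 W
Part 4:
  Power in each resistor, P = (ΔV)²/R:
    P_R1 = (10 - 6)²/100 = 0.16 W
    P_R2 = (6 - 0)²/150 = 0.24 W
  P_total = P_R1 + P_R2 = 0.4 W

Final answers:
1. V_1 = 6 V
2. I_R2 = 0.04 A
3. P_R1 = 0.16 W
4. P_total = 0.4 W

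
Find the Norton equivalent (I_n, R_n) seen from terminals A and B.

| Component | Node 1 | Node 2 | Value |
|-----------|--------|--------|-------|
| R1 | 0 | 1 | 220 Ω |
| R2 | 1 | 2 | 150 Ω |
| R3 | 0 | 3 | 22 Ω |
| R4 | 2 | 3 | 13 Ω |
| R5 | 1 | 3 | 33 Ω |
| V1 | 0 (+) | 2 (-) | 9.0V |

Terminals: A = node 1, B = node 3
Find the Thévenin equivalent first; then I_n = V_th/R_th and R_n = R_th.
Step 1 — V_th is the open-circuit voltage V_A - V_B (nothing connected across the terminals).
Nodal analysis, taking node 2 as the 0 V reference.
Source V1 fixes V_0 = 9 V.
KCL at each unknown node (sum of currents leaving = 0; resistances in Ω):
  Node 1: (V_1 - 9)/220 + (V_1 - 0)/150 + (V_1 - V_3)/33 = 0
  Node 3: (V_3 - 9)/22 + (V_3 - 0)/13 + (V_3 - V_1)/33 = 0
Collecting terms (coefficients in siemens):
  0.04152·V_1 - 0.0303·V_3 = 0.04091
  0.1527·V_3 - 0.0303·V_1 = 0.4091
Determinant D = (0.04152)(0.1527) - (-0.0303)(-0.0303) = 0.00542
V_1 = [(0.04091)(0.1527) - (-0.0303)(0.4091)]/D = 3.439 V
V_3 = [(0.04152)(0.4091) - (0.04091)(-0.0303)]/D = 3.362 V
V_th = V_1 - V_3 = 3.439 - 3.362 = 0.07741 V
Step 2 — R_th: zero the source — replace V1 by a short circuit (node 2 merges into node 0) — and find the resistance seen between A (node 1) and B (node 3).
Reduce the network between node 1 (A) and node 3 (B) by series/parallel combination:
  Rp1 = R1 ‖ R2 (parallel, both between nodes 0 and 1) = 1/(1/220 + 1/150) = 89.19 Ω
  Rp2 = R3 ‖ R4 (parallel, both between nodes 0 and 3) = 1/(1/22 + 1/13) = 8.171 Ω
  Rs1 = Rp1 + Rp2 (series, joined only at node 0) = 89.19 + 8.171 = 97.36 Ω
  Rp3 = R5 ‖ Rs1 (parallel, both between nodes 1 and 3) = 1/(1/33 + 1/97.36) = 24.65 Ω
R_th = 24.65 Ω
I_n = V_th/R_th = 0.07741/24.65 = 0.003141 A, and R_n = R_th = 24.65 Ω

Final answer: I_n = 0.003141 A, R_n = 24.65 Ω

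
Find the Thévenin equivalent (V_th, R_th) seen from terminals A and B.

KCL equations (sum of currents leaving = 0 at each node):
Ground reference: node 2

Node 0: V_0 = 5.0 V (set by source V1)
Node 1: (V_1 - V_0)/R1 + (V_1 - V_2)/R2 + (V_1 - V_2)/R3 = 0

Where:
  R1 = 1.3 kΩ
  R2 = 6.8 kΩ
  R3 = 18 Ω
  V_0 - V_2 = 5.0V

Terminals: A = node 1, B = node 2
Step 1 — V_th is the open-circuit voltage V_A - V_B (nothing connected across the terminals).
Nodal analysis, taking node 2 as the 0 V reference.
Source V1 fixes V_0 = 5 V.
KCL at each unknown node (sum of currents leaving = 0; resistances in Ω):
  Node 1: (V_1 - 5)/1300 + (V_1 - 0)/6800 + (V_1 - 0)/18 = 0
Collecting terms: 0.05647 × V_1 = 0.003846  =>  V_1 = 0.06811 V
V_th = V_1 - V_2 = 0.06811 - 0 = 0.06811 V
Step 2 — R_th: zero the source — replace V1 by a short circuit (node 2 merges into node 0) — and find the resistance seen between A (node 1) and B (node 0).
Reduce the network between node 1 (A) and node 0 (B) by series/parallel combination:
  Rp1 = R1 ‖ R2 ‖ R3 (parallel, all between nodes 0 and 1) = 1/(1/1300 + 1/6800 + 1/18) = 17.71 Ω
R_th = 17.71 Ω

Final answer: V_th = 0.06811 V, R_th = 17.71 Ω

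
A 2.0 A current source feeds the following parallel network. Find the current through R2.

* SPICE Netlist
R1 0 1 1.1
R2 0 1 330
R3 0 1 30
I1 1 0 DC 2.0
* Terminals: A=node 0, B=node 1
All resistors sit directly between nodes 0 and 1, so they are in parallel and share one voltage V; the full source current 2 A splits among them.
1/R_par = 1/1.1 + 1/330 + 1/30 = 0.9455 S  =>  R_par = 1.058 Ω
V = I × R_par = 2 × 1.058 = 2.115 V
I_R2 = V/R2 = 2.115/330 = 0.00641 A

Final answer: 0.00641 A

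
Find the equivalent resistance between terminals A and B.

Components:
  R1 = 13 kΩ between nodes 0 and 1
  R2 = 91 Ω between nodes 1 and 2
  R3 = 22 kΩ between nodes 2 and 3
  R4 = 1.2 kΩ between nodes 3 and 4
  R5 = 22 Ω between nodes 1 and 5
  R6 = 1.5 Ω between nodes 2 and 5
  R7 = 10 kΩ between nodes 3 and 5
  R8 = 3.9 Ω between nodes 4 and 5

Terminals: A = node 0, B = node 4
The network is not a plain series/parallel combination. Inject a 1 A test current into terminal A (node 0) and return it from terminal B (node 4); then R_eq = V_A / (1 A).
Nodal analysis, taking node 4 as the 0 V reference.
Current source I_test pushes 1 A into node 0 and draws it out of node 4.
KCL at each unknown node (sum of currents leaving = 0; resistances in Ω):
  Node 0: (V_0 - V_1)/13000 - 1 = 0
  Node 1: (V_1 - V_0)/13000 + (V_1 - V_2)/91 + (V_1 - V_5)/22 = 0
  Node 2: (V_2 - V_1)/91 + (V_2 - V_3)/22000 + (V_2 - V_5)/1.5 = 0
  Node 3: (V_3 - V_2)/22000 + (V_3 - 0)/1200 + (V_3 - V_5)/10000 = 0
  Node 5: (V_5 - V_1)/22 + (V_5 - V_2)/1.5 + (V_5 - V_3)/10000 + (V_5 - 0)/3.9 = 0
Collecting terms (coefficients in siemens):
  0.00007692·V_0 - 0.00007692·V_1 = 1
  0.05652·V_1 - 0.00007692·V_0 - 0.01099·V_2 - 0.04545·V_5 = 0
  0.6777·V_2 - 0.01099·V_1 - 0.00004545·V_3 - 0.6667·V_5 = 0
  0.0009788·V_3 - 0.00004545·V_2 - 0.0001·V_5 = 0
  0.9686·V_5 - 0.04545·V_1 - 0.6667·V_2 - 0.0001·V_3 = 0
Solving these 5 simultaneous equations (Gaussian elimination) gives:
  V_0 = 13020 V, V_1 = 21.67 V, V_2 = 4.186 V, V_3 = 0.5927 V
  V_5 = 3.898 V
R_eq = V_0 / 1 A = 13020 Ω = 13.02 kΩ

Final answer: 13.02 kΩ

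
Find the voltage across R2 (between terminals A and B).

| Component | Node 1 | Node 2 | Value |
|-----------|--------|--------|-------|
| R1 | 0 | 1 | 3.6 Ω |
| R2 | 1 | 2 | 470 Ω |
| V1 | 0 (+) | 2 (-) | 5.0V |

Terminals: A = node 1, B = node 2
R1 and R2 are in series across V1 (node 0 → node 1 → node 2), and the output A–B is taken across R2, so this is a voltage divider.
Series current: I = V1/(R1 + R2) = 5/(3.6 + 470) = 5/473.6 = 0.01056 A
V_R2 = I × R2 = V1 × R2/(R1 + R2) = 5 × 470/473.6 = 4.962 V

Final answer: 4.962 V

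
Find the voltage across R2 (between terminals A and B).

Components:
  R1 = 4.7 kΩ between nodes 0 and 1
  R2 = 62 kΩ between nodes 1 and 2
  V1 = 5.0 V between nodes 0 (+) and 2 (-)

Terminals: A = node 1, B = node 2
R1 and R2 are in series across V1 (node 0 → node 1 → node 2), and the output A–B is taken across R2, so this is a voltage divider.
Series current: I = V1/(R1 + R2) = 5/(4700 + 62000) = 5/66700 = 0.00007496 A
V_R2 = I × R2 = V1 × R2/(R1 + R2) = 5 × 62000/66700 = 4.648 V

Final answer: 4.648 V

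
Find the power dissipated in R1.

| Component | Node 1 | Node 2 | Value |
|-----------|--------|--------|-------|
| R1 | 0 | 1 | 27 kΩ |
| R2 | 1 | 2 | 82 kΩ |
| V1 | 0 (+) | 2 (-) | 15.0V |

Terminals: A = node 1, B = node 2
Nodal analysis, taking node 2 as the 0 V reference.
Source V1 fixes V_0 = 15 V.
KCL at each unknown node (sum of currents leaving = 0; resistances in Ω):
  Node 1: (V_1 - 15)/27000 + (V_1 - 0)/82000 = 0
Collecting terms: 0.00004923 × V_1 = 0.0005556  =>  V_1 = 11.28 V
I_R1 = (V_0 - V_1)/R1 = (15 - 11.28)/27000 = 0.0001376 A
P_R1 = I_R1² × R1 = (0.0001376)² × 27000 = 0.0005113 W

Final answer: 0.0005113 W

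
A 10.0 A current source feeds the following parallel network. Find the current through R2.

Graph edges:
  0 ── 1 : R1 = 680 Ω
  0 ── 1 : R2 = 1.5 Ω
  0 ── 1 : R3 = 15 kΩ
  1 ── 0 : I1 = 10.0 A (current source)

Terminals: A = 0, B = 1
All resistors sit directly between nodes 0 and 1, so they are in parallel and share one voltage V; the full source current 10 A splits among them.
1/R_par = 1/680 + 1/1.5 + 1/15000 = 0.6682 S  =>  R_par = 1.497 Ω
V = I × R_par = 10 × 1.497 = 14.97 V
I_R2 = V/R2 = 14.97/1.5 = 9.977 A

Final answer: 9.977 A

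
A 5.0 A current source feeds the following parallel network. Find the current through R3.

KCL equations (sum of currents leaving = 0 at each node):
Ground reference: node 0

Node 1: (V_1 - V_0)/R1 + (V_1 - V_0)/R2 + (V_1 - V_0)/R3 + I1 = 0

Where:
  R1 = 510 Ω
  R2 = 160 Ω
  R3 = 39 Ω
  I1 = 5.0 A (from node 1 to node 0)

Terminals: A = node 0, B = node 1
All resistors sit directly between nodes 0 and 1, so they are in parallel and share one voltage V; the full source current 5 A splits among them.
1/R_par = 1/510 + 1/160 + 1/39 = 0.03385 S  =>  R_par = 29.54 Ω
V = I × R_par = 5 × 29.54 = 147.7 V
I_R3 = V/R3 = 147.7/39 = 3.787 A

Final answer: 3.787 A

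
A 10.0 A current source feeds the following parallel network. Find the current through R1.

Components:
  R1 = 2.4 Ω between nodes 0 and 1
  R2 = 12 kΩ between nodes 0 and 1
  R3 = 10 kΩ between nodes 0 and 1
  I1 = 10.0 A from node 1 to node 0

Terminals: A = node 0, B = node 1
All resistors sit directly between nodes 0 and 1, so they are in parallel and share one voltage V; the full source current 10 A splits among them.
1/R_par = 1/2.4 + 1/12000 + 1/10000 = 0.4168 S  =>  R_par = 2.399 Ω
V = I × R_par = 10 × 2.399 = 23.99 V
I_R1 = V/R1 = 23.99/2.4 = 9.996 A

Final answer: 9.996 A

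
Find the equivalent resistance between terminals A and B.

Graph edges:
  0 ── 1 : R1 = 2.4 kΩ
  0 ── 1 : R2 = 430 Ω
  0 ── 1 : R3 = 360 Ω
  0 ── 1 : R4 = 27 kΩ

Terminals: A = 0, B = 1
Reduce the network between node 0 (A) and node 1 (B) by series/parallel combination:
  Rp1 = R1 ‖ R2 ‖ R3 ‖ R4 (parallel, all between nodes 0 and 1) = 1/(1/2400 + 1/430 + 1/360 + 1/27000) = 180 Ω
R_eq = 180 Ω

Final answer: 180 Ω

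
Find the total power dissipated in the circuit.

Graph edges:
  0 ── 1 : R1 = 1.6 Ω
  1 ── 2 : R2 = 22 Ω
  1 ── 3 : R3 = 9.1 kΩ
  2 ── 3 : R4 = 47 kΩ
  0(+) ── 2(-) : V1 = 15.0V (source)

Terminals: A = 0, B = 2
Nodal analysis, taking node 2 as the 0 V reference.
Source V1 fixes V_0 = 15 V.
KCL at each unknown node (sum of currents leaving = 0; resistances in Ω):
  Node 1: (V_1 - 15)/1.6 + (V_1 - 0)/22 + (V_1 - V_3)/9100 = 0
  Node 3: (V_3 - V_1)/9100 + (V_3 - 0)/47000 = 0
Collecting terms (coefficients in siemens):
  0.6706·V_1 - 0.0001099·V_3 = 9.375
  0.0001312·V_3 - 0.0001099·V_1 = 0
Determinant D = (0.6706)(0.0001312) - (-0.0001099)(-0.0001099) = 0.00008794
V_1 = [(9.375)(0.0001312) - (-0.0001099)(0)]/D = 13.98 V
V_3 = [(0.6706)(0) - (9.375)(-0.0001099)]/D = 11.71 V
Power in each resistor, P = (ΔV)²/R:
  P_R1 = (15 - 13.98)²/1.6 = 0.6468 W
  P_R2 = (13.98 - 0)²/22 = 8.887 W
  P_R3 = (13.98 - 11.71)²/9100 = 0.0005653 W
  P_R4 = (0 - 11.71)²/47000 = 0.00292 W
P_total = P_R1 + P_R2 + P_R3 + P_R4 = 9.537 W

Final answer: 9.537 W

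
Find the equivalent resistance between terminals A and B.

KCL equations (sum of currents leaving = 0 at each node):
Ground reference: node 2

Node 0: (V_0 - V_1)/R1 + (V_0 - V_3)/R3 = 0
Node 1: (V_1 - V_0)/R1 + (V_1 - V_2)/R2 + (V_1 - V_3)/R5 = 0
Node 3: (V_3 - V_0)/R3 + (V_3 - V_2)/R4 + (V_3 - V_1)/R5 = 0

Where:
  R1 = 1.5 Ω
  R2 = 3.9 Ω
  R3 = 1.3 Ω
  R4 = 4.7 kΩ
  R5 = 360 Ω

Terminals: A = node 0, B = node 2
The network is not a plain series/parallel combination. Inject a 1 A test current into terminal A (node 0) and return it from terminal B (node 2); then R_eq = V_A / (1 A).
Nodal analysis, taking node 2 as the 0 V reference.
Current source I_test pushes 1 A into node 0 and draws it out of node 2.
KCL at each unknown node (sum of currents leaving = 0; resistances in Ω):
  Node 0: (V_0 - V_1)/1.5 + (V_0 - V_3)/1.3 - 1 = 0
  Node 1: (V_1 - V_0)/1.5 + (V_1 - 0)/3.9 + (V_1 - V_3)/360 = 0
  Node 3: (V_3 - V_0)/1.3 + (V_3 - V_1)/360 + (V_3 - 0)/4700 = 0
Collecting terms (coefficients in siemens):
  1.436·V_0 - 0.6667·V_1 - 0.7692·V_3 = 1
  0.9259·V_1 - 0.6667·V_0 - 0.002778·V_3 = 0
  0.7722·V_3 - 0.7692·V_0 - 0.002778·V_1 = 0
Solving these 3 simultaneous equations (Gaussian elimination) gives:
  V_0 = 5.388 V, V_1 = 3.896 V, V_3 = 5.381 V
R_eq = V_0 / 1 A = 5.388 Ω

Final answer: 5.388 Ω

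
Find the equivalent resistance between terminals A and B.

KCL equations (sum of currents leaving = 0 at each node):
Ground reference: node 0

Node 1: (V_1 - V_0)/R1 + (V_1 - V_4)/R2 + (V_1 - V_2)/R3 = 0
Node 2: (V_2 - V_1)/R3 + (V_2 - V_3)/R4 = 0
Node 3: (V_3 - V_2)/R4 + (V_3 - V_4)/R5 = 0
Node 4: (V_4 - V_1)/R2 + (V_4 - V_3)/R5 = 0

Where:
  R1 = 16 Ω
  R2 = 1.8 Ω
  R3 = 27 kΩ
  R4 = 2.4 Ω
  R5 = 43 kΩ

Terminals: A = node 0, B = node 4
Reduce the network between node 0 (A) and node 4 (B) by series/parallel combination:
  Rs1 = R3 + R4 (series, joined only at node 2) = 27000 + 2.4 = 27000 Ω
  Rs2 = R5 + Rs1 (series, joined only at node 3) = 43000 + 27000 = 70000 Ω
  Rp1 = R2 ‖ Rs2 (parallel, both between nodes 1 and 4) = 1/(1/1.8 + 1/70000) = 1.8 Ω
  Rs3 = R1 + Rp1 (series, joined only at node 1) = 16 + 1.8 = 17.8 Ω
R_eq = 17.8 Ω

Final answer: 17.8 Ω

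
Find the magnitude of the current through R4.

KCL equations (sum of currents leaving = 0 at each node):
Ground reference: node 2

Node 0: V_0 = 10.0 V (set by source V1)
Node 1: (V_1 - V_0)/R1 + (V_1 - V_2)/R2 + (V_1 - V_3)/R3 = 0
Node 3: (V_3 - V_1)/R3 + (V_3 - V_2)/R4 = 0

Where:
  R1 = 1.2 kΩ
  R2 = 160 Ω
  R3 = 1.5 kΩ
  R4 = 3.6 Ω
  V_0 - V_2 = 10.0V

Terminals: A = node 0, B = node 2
Nodal analysis, taking node 2 as the 0 V reference.
Source V1 fixes V_0 = 10 V.
KCL at each unknown node (sum of currents leaving = 0; resistances in Ω):
  Node 1: (V_1 - 10)/1200 + (V_1 - 0)/160 + (V_1 - V_3)/1500 = 0
  Node 3: (V_3 - V_1)/1500 + (V_3 - 0)/3.6 = 0
Collecting terms (coefficients in siemens):
  0.00775·V_1 - 0.0006667·V_3 = 0.008333
  0.2784·V_3 - 0.0006667·V_1 = 0
Determinant D = (0.00775)(0.2784) - (-0.0006667)(-0.0006667) = 0.002158
V_1 = [(0.008333)(0.2784) - (-0.0006667)(0)]/D = 1.075 V
V_3 = [(0.00775)(0) - (0.008333)(-0.0006667)]/D = 0.002575 V
I_R4 = (V_2 - V_3)/R4 = (0 - 0.002575)/3.6 = -0.0007153 A
|I_R4| = 0.0007153 A

Final answer: |I_R4| = 0.0007153 A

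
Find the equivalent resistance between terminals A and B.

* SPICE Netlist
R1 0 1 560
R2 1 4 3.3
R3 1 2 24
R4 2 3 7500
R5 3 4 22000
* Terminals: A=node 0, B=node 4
Reduce the network between node 0 (A) and node 4 (B) by series/parallel combination:
  Rs1 = R3 + R4 (series, joined only at node 2) = 24 + 7500 = 7524 Ω
  Rs2 = R5 + Rs1 (series, joined only at node 3) = 22000 + 7524 = 29520 Ω
  Rp1 = R2 ‖ Rs2 (parallel, both between nodes 1 and 4) = 1/(1/3.3 + 1/29520) = 3.3 Ω
  Rs3 = R1 + Rp1 (series, joined only at node 1) = 560 + 3.3 = 563.3 Ω
R_eq = 563.3 Ω

Final answer: 563.3 Ω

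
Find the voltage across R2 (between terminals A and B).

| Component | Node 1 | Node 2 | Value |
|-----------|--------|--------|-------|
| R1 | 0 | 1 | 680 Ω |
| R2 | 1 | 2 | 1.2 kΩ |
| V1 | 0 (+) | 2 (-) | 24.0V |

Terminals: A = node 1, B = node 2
R1 and R2 are in series across V1 (node 0 → node 1 → node 2), and the output A–B is taken across R2, so this is a voltage divider.
Series current: I = V1/(R1 + R2) = 24/(680 + 1200) = 24/1880 = 0.01277 A
V_R2 = I × R2 = V1 × R2/(R1 + R2) = 24 × 1200/1880 = 15.32 V

Final answer: 15.32 V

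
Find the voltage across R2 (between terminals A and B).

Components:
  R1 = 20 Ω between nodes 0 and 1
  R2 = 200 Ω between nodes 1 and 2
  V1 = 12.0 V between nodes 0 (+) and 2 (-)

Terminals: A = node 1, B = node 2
R1 and R2 are in series across V1 (node 0 → node 1 → node 2), and the output A–B is taken across R2, so this is a voltage divider.
Series current: I = V1/(R1 + R2) = 12/(20 + 200) = 12/220 = 0.05455 A
V_R2 = I × R2 = V1 × R2/(R1 + R2) = 12 × 200/220 = 10.91 V

Final answer: 10.91 V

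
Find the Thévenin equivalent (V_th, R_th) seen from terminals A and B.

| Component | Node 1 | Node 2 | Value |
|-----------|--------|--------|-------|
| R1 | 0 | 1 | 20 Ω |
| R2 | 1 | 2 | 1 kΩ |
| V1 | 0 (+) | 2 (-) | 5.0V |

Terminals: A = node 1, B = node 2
Step 1 — V_th is the open-circuit voltage V_A - V_B (nothing connected across the terminals).
Nodal analysis, taking node 2 as the 0 V reference.
Source V1 fixes V_0 = 5 V.
KCL at each unknown node (sum of currents leaving = 0; resistances in Ω):
  Node 1: (V_1 - 5)/20 + (V_1 - 0)/1000 = 0
Collecting terms: 0.051 × V_1 = 0.25  =>  V_1 = 4.902 V
V_th = V_1 - V_2 = 4.902 - 0 = 4.902 V
Step 2 — R_th: zero the source — replace V1 by a short circuit (node 2 merges into node 0) — and find the resistance seen between A (node 1) and B (node 0).
Reduce the network between node 1 (A) and node 0 (B) by series/parallel combination:
  Rp1 = R1 ‖ R2 (parallel, both between nodes 0 and 1) = 1/(1/20 + 1/1000) = 19.61 Ω
R_th = 19.61 Ω

Final answer: V_th = 4.902 V, R_th = 19.61 Ω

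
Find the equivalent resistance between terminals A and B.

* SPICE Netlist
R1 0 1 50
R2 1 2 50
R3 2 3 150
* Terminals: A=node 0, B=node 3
Reduce the network between node 0 (A) and node 3 (B) by series/parallel combination:
  Rs1 = R1 + R2 (series, joined only at node 1) = 50 + 50 = 100 Ω
  Rs2 = R3 + Rs1 (series, joined only at node 2) = 150 + 100 = 250 Ω
R_eq = 250 Ω

Final answer: 250 Ω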